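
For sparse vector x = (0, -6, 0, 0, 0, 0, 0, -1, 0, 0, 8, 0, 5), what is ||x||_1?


Non-zero entries: [(1, -6), (7, -1), (10, 8), (12, 5)]
Absolute values: [6, 1, 8, 5]
||x||_1 = sum = 20.

20


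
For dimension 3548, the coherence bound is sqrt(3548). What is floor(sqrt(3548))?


59^2 = 3481 <= 3548 < 3600 = 60^2, so 59 <= sqrt(3548) < 60.
floor(sqrt(3548)) = 59.

59


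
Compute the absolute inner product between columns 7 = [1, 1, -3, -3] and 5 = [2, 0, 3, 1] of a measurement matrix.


Inner product: 1*2 + 1*0 + -3*3 + -3*1
Products: [2, 0, -9, -3]
Sum = -10.
|dot| = 10.

10


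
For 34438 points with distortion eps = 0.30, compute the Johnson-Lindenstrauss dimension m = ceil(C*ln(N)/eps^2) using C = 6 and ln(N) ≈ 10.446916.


ln(34438) ≈ 10.446916.
eps^2 = 0.30^2 = 0.09.
C*ln(N)/eps^2 ≈ 6*10.446916/0.09 ≈ 696.4611.
m = ceil(696.4611) = 697.

697


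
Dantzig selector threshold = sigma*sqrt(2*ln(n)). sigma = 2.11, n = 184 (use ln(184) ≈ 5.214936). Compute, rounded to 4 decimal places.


ln(184) ≈ 5.214936.
2*ln(n) ≈ 10.429872.
sqrt(2*ln(n)) ≈ sqrt(10.429872) ≈ 3.229531.
threshold ≈ 2.11*3.229531 = 6.81431041 ≈ 6.8143.

6.8143


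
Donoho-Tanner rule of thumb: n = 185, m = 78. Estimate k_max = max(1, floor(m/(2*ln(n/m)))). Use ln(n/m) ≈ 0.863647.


n/m = 185/78.
ln(n/m) ≈ 0.863647.
2*ln(n/m) ≈ 1.727294.
m/(2*ln(n/m)) ≈ 78/1.727294 ≈ 45.1573.
floor = 45.
k_max = max(1, 45) = 45.

45


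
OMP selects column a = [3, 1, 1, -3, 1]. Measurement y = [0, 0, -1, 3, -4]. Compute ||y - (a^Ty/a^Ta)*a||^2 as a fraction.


a^T a = 21.
a^T y = -14.
coeff = -14/21 = -2/3.
||r||^2 = 50/3.

50/3


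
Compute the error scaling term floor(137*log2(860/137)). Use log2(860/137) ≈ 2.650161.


log2(n/k) = log2(860/137) ≈ 2.650161.
k*log2(n/k) ≈ 137*2.650161 = 363.072057.
floor(363.072057) = 363.

363


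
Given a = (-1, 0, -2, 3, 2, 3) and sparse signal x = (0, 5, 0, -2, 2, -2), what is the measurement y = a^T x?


Non-zero terms: ['0*5', '3*-2', '2*2', '3*-2']
Products: [0, -6, 4, -6]
y = sum = -8.

-8


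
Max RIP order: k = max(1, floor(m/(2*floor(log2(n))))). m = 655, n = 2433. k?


floor(log2(2433)) = 11.
2*11 = 22.
m/(2*floor(log2(n))) = 655/22 ≈ 29.7727.
floor = 29.
k = max(1, 29) = 29.

29


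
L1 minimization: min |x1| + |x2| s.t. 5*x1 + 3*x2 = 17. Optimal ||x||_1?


Axis intercepts:
  x1 = 17/5, x2 = 0: L1 = 17/5
  x1 = 0, x2 = 17/3: L1 = 17/3
x* = (17/5, 0)
||x*||_1 = 17/5.

17/5


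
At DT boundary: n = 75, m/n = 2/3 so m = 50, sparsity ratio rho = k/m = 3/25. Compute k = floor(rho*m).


m = 2/3*75 = 50.
rho = 3/25.
rho*m = 3/25*50 = 6.
k = floor(6) = 6.

6


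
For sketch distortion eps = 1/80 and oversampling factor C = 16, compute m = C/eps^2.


1/eps = 80.
(1/eps)^2 = 6400.
m = 16*6400 = 102400.

102400


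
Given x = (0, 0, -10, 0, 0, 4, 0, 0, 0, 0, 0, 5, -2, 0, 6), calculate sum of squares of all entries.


Non-zero entries: [(2, -10), (5, 4), (11, 5), (12, -2), (14, 6)]
Squares: [100, 16, 25, 4, 36]
||x||_2^2 = sum = 181.

181


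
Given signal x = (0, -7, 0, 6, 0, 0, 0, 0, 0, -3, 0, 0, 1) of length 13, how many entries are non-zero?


Non-zero positions: [1, 3, 9, 12].
Sparsity = 4.

4


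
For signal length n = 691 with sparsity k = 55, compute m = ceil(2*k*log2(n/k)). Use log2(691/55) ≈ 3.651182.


log2(n/k) = log2(691/55) ≈ 3.651182.
2*k*log2(n/k) ≈ 2*55*3.651182 = 401.63002.
m = ceil(401.63002) = 402.

402


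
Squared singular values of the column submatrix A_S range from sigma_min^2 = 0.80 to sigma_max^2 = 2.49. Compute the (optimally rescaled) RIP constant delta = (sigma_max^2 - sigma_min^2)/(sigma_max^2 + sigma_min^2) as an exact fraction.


lambda_max - lambda_min = 2.49 - 0.80 = 1.69.
lambda_max + lambda_min = 2.49 + 0.80 = 3.29.
delta = 1.69/3.29 = 169/329.

169/329


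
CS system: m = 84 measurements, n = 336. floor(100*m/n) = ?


100*m/n = 100*84/336 ≈ 25.0.
floor = 25.

25


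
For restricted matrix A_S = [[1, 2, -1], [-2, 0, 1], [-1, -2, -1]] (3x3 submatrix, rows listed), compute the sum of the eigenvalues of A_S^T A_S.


Sum of eigenvalues of A_S^T A_S = trace(A_S^T A_S) = sum of squared column norms of A_S.
A_S^T A_S diagonal: [6, 8, 3].
trace = 6 + 8 + 3 = 17.

17


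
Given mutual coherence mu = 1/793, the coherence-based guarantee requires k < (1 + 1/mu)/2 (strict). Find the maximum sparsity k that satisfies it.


1/mu = 793.
1 + 1/mu = 794.
(1 + 1/mu)/2 = 397 is an integer and the inequality is strict, so k_max = 397 - 1 = 396.

396


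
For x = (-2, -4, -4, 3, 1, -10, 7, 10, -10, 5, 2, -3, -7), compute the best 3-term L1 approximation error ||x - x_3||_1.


Sorted |x_i| descending: [10, 10, 10, 7, 7, 5, 4, 4, 3, 3, 2, 2, 1]
Keep top 3: [10, 10, 10]
Tail entries: [7, 7, 5, 4, 4, 3, 3, 2, 2, 1]
L1 error = sum of tail = 38.

38


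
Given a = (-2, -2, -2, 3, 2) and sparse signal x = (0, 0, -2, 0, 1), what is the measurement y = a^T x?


Non-zero terms: ['-2*-2', '2*1']
Products: [4, 2]
y = sum = 6.

6


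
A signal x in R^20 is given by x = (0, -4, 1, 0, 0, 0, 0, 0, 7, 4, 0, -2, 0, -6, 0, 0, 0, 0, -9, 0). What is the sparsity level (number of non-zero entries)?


Non-zero positions: [1, 2, 8, 9, 11, 13, 18].
Sparsity = 7.

7


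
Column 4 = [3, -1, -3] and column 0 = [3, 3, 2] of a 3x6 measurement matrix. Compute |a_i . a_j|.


Inner product: 3*3 + -1*3 + -3*2
Products: [9, -3, -6]
Sum = 0.
|dot| = 0.

0


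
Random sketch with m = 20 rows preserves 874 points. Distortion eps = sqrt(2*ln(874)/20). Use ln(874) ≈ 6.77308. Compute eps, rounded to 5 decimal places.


ln(874) ≈ 6.77308.
2*ln(N)/m ≈ 2*6.77308/20 ≈ 0.677308.
eps = sqrt(0.677308) ≈ 0.8229872 ≈ 0.82299.

0.82299


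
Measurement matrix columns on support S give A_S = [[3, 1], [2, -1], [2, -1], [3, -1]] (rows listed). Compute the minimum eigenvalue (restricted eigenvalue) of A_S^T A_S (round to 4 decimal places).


A_S^T A_S = [[26, -4], [-4, 4]].
trace = 30.
det = 88.
disc = trace^2 - 4*det = 900 - 4*88 = 548.
sqrt(548) ≈ 23.409400.
lam_min = (30 - sqrt(548))/2 ≈ (30 - 23.409400)/2 = 3.2953 ≈ 3.2953.

3.2953


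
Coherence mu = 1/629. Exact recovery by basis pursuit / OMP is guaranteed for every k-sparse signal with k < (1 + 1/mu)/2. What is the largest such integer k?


1/mu = 629.
1 + 1/mu = 630.
(1 + 1/mu)/2 = 315 is an integer and the inequality is strict, so k_max = 315 - 1 = 314.

314


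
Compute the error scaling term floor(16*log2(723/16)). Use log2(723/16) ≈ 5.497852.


log2(n/k) = log2(723/16) ≈ 5.497852.
k*log2(n/k) ≈ 16*5.497852 = 87.965632.
floor(87.965632) = 87.

87


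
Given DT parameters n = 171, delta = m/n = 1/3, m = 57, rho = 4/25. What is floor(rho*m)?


m = 1/3*171 = 57.
rho = 4/25.
rho*m = 4/25*57 = 9.12.
k = floor(9.12) = 9.

9


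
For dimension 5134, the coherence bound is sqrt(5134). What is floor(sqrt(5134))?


71^2 = 5041 <= 5134 < 5184 = 72^2, so 71 <= sqrt(5134) < 72.
floor(sqrt(5134)) = 71.

71


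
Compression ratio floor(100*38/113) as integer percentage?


100*m/n = 100*38/113 ≈ 33.6283.
floor = 33.

33


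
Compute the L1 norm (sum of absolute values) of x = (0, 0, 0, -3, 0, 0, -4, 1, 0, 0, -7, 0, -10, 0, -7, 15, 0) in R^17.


Non-zero entries: [(3, -3), (6, -4), (7, 1), (10, -7), (12, -10), (14, -7), (15, 15)]
Absolute values: [3, 4, 1, 7, 10, 7, 15]
||x||_1 = sum = 47.

47


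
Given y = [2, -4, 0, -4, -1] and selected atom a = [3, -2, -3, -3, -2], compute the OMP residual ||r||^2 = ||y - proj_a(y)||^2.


a^T a = 35.
a^T y = 28.
coeff = 28/35 = 4/5.
||r||^2 = 73/5.

73/5


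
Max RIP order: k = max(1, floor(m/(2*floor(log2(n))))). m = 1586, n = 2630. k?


floor(log2(2630)) = 11.
2*11 = 22.
m/(2*floor(log2(n))) = 1586/22 ≈ 72.0909.
floor = 72.
k = max(1, 72) = 72.

72


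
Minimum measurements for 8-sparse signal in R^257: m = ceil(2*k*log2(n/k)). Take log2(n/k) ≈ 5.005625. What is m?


log2(n/k) = log2(257/8) ≈ 5.005625.
2*k*log2(n/k) ≈ 2*8*5.005625 = 80.09.
m = ceil(80.09) = 81.

81


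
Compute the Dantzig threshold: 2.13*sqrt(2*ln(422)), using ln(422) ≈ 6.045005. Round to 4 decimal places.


ln(422) ≈ 6.045005.
2*ln(n) ≈ 12.09001.
sqrt(2*ln(n)) ≈ sqrt(12.09001) ≈ 3.477069.
threshold ≈ 2.13*3.477069 = 7.40615697 ≈ 7.4062.

7.4062


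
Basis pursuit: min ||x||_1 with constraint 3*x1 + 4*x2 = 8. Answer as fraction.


Axis intercepts:
  x1 = 8/3, x2 = 0: L1 = 8/3
  x1 = 0, x2 = 2: L1 = 2
x* = (0, 2)
||x*||_1 = 2.

2


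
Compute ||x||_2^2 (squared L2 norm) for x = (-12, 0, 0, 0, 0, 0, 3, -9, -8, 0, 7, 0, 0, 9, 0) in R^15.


Non-zero entries: [(0, -12), (6, 3), (7, -9), (8, -8), (10, 7), (13, 9)]
Squares: [144, 9, 81, 64, 49, 81]
||x||_2^2 = sum = 428.

428


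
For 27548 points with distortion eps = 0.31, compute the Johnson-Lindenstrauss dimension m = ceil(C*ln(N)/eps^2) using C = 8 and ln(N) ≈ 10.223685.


ln(27548) ≈ 10.223685.
eps^2 = 0.31^2 = 0.0961.
C*ln(N)/eps^2 ≈ 8*10.223685/0.0961 ≈ 851.0872.
m = ceil(851.0872) = 852.

852


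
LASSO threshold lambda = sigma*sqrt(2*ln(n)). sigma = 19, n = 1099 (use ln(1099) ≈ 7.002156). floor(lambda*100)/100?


ln(1099) ≈ 7.002156.
2*ln(n) ≈ 14.004312.
sqrt(2*ln(n)) ≈ sqrt(14.004312) ≈ 3.742234.
lambda ≈ 19*3.742234 = 71.102446.
floor(lambda*100)/100 = 71.10.

71.10


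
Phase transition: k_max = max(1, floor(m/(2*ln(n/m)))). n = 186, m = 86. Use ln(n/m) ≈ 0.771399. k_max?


n/m = 186/86 = 93/43.
ln(n/m) ≈ 0.771399.
2*ln(n/m) ≈ 1.542798.
m/(2*ln(n/m)) ≈ 86/1.542798 ≈ 55.7429.
floor = 55.
k_max = max(1, 55) = 55.

55


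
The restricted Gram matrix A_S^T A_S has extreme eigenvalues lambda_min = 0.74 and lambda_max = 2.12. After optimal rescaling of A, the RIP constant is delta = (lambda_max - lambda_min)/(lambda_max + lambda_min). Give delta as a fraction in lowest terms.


lambda_max - lambda_min = 2.12 - 0.74 = 1.38.
lambda_max + lambda_min = 2.12 + 0.74 = 2.86.
delta = 1.38/2.86 = 138/286 = 69/143.

69/143


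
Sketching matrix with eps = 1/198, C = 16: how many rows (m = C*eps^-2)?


1/eps = 198.
(1/eps)^2 = 39204.
m = 16*39204 = 627264.

627264


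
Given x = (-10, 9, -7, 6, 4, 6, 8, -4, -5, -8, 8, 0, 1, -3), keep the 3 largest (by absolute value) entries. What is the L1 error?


Sorted |x_i| descending: [10, 9, 8, 8, 8, 7, 6, 6, 5, 4, 4, 3, 1, 0]
Keep top 3: [10, 9, 8]
Tail entries: [8, 8, 7, 6, 6, 5, 4, 4, 3, 1, 0]
L1 error = sum of tail = 52.

52


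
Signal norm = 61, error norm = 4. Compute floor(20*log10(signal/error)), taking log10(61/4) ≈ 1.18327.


||x||/||e|| = 61/4.
log10(61/4) ≈ 1.18327.
20*log10(||x||/||e||) ≈ 20*1.18327 = 23.6654.
floor(23.6654) = 23.

23


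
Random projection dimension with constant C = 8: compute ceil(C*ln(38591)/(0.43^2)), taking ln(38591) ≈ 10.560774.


ln(38591) ≈ 10.560774.
eps^2 = 0.43^2 = 0.1849.
C*ln(N)/eps^2 ≈ 8*10.560774/0.1849 ≈ 456.9291.
m = ceil(456.9291) = 457.

457


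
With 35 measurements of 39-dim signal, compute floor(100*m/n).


100*m/n = 100*35/39 ≈ 89.7436.
floor = 89.

89


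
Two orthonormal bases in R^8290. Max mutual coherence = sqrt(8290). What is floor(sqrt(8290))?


91^2 = 8281 <= 8290 < 8464 = 92^2, so 91 <= sqrt(8290) < 92.
floor(sqrt(8290)) = 91.

91


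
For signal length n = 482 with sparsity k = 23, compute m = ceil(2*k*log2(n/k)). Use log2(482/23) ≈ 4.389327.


log2(n/k) = log2(482/23) ≈ 4.389327.
2*k*log2(n/k) ≈ 2*23*4.389327 = 201.909042.
m = ceil(201.909042) = 202.

202


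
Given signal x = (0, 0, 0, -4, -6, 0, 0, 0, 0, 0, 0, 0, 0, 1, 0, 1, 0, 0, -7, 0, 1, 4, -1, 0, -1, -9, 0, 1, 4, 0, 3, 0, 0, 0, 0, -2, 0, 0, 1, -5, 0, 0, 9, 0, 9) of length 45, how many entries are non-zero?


Non-zero positions: [3, 4, 13, 15, 18, 20, 21, 22, 24, 25, 27, 28, 30, 35, 38, 39, 42, 44].
Sparsity = 18.

18


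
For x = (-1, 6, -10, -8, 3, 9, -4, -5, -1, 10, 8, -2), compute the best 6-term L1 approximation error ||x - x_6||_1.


Sorted |x_i| descending: [10, 10, 9, 8, 8, 6, 5, 4, 3, 2, 1, 1]
Keep top 6: [10, 10, 9, 8, 8, 6]
Tail entries: [5, 4, 3, 2, 1, 1]
L1 error = sum of tail = 16.

16


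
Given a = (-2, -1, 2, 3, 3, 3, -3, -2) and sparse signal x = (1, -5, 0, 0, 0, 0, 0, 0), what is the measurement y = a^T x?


Non-zero terms: ['-2*1', '-1*-5']
Products: [-2, 5]
y = sum = 3.

3


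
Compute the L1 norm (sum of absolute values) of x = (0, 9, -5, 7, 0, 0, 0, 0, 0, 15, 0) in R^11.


Non-zero entries: [(1, 9), (2, -5), (3, 7), (9, 15)]
Absolute values: [9, 5, 7, 15]
||x||_1 = sum = 36.

36


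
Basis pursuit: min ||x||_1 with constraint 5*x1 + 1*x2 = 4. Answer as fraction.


Axis intercepts:
  x1 = 4/5, x2 = 0: L1 = 4/5
  x1 = 0, x2 = 4: L1 = 4
x* = (4/5, 0)
||x*||_1 = 4/5.

4/5


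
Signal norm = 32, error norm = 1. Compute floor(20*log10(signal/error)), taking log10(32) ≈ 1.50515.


||x||/||e|| = 32/1 = 32.
log10(32) ≈ 1.50515.
20*log10(||x||/||e||) ≈ 20*1.50515 = 30.103.
floor(30.103) = 30.

30


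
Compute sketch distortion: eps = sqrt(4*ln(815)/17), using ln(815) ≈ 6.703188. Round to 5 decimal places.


ln(815) ≈ 6.703188.
4*ln(N)/m ≈ 4*6.703188/17 ≈ 1.57722071.
eps = sqrt(1.57722071) ≈ 1.2558745 ≈ 1.25587.

1.25587


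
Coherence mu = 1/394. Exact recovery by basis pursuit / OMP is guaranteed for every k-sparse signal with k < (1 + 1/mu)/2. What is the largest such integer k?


1/mu = 394.
1 + 1/mu = 395.
(1 + 1/mu)/2 = 197.5 is not an integer, so k_max = floor(197.5) = 197.

197


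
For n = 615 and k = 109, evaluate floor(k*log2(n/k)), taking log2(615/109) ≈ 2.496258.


log2(n/k) = log2(615/109) ≈ 2.496258.
k*log2(n/k) ≈ 109*2.496258 = 272.092122.
floor(272.092122) = 272.

272


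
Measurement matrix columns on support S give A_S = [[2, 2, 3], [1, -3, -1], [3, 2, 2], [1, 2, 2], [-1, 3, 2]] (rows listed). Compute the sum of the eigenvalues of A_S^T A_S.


Sum of eigenvalues of A_S^T A_S = trace(A_S^T A_S) = sum of squared column norms of A_S.
A_S^T A_S diagonal: [16, 30, 22].
trace = 16 + 30 + 22 = 68.

68


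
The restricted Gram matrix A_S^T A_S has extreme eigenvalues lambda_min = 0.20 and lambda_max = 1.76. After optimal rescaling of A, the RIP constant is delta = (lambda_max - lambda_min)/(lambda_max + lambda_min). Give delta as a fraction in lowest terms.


lambda_max - lambda_min = 1.76 - 0.20 = 1.56.
lambda_max + lambda_min = 1.76 + 0.20 = 1.96.
delta = 1.56/1.96 = 156/196 = 39/49.

39/49


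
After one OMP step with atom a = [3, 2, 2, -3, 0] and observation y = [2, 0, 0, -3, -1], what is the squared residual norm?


a^T a = 26.
a^T y = 15.
coeff = 15/26 = 15/26.
||r||^2 = 139/26.

139/26


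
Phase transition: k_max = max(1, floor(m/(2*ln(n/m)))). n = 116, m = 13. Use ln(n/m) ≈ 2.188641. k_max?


n/m = 116/13.
ln(n/m) ≈ 2.188641.
2*ln(n/m) ≈ 4.377282.
m/(2*ln(n/m)) ≈ 13/4.377282 ≈ 2.9699.
floor = 2.
k_max = max(1, 2) = 2.

2


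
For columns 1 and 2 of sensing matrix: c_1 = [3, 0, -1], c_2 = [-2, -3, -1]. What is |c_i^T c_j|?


Inner product: 3*-2 + 0*-3 + -1*-1
Products: [-6, 0, 1]
Sum = -5.
|dot| = 5.

5


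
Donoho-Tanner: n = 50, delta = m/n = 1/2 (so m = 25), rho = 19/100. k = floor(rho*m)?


m = 1/2*50 = 25.
rho = 19/100.
rho*m = 19/100*25 = 4.75.
k = floor(4.75) = 4.

4


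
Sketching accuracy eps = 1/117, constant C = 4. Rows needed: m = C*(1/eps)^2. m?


1/eps = 117.
(1/eps)^2 = 13689.
m = 4*13689 = 54756.

54756


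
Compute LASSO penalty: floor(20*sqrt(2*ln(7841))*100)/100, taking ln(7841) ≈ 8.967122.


ln(7841) ≈ 8.967122.
2*ln(n) ≈ 17.934244.
sqrt(2*ln(n)) ≈ sqrt(17.934244) ≈ 4.234884.
lambda ≈ 20*4.234884 = 84.69768.
floor(lambda*100)/100 = 84.69.

84.69


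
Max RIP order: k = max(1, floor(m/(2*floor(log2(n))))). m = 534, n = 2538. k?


floor(log2(2538)) = 11.
2*11 = 22.
m/(2*floor(log2(n))) = 534/22 ≈ 24.2727.
floor = 24.
k = max(1, 24) = 24.

24


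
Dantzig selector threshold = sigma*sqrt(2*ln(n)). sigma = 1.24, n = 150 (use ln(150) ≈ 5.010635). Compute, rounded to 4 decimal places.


ln(150) ≈ 5.010635.
2*ln(n) ≈ 10.02127.
sqrt(2*ln(n)) ≈ sqrt(10.02127) ≈ 3.165639.
threshold ≈ 1.24*3.165639 = 3.92539236 ≈ 3.9254.

3.9254


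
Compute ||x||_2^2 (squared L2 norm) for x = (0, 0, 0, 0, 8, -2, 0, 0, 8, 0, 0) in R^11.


Non-zero entries: [(4, 8), (5, -2), (8, 8)]
Squares: [64, 4, 64]
||x||_2^2 = sum = 132.

132


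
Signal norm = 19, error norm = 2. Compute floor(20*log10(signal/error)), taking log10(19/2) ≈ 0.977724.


||x||/||e|| = 19/2.
log10(19/2) ≈ 0.977724.
20*log10(||x||/||e||) ≈ 20*0.977724 = 19.55448.
floor(19.55448) = 19.

19


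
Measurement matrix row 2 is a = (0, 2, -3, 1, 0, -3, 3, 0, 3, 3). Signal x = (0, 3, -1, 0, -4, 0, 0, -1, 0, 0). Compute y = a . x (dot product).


Non-zero terms: ['2*3', '-3*-1', '0*-4', '0*-1']
Products: [6, 3, 0, 0]
y = sum = 9.

9


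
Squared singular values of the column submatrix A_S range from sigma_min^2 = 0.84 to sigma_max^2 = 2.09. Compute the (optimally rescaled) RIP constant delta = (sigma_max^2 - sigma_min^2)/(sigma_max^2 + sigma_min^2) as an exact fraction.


lambda_max - lambda_min = 2.09 - 0.84 = 1.25.
lambda_max + lambda_min = 2.09 + 0.84 = 2.93.
delta = 1.25/2.93 = 125/293.

125/293


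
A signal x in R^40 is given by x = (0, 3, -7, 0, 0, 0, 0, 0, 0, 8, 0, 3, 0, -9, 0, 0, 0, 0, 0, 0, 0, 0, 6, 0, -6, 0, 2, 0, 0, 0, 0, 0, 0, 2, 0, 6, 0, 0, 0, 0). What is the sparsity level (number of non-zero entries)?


Non-zero positions: [1, 2, 9, 11, 13, 22, 24, 26, 33, 35].
Sparsity = 10.

10


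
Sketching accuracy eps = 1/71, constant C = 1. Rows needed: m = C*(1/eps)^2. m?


1/eps = 71.
(1/eps)^2 = 5041.
m = 1*5041 = 5041.

5041


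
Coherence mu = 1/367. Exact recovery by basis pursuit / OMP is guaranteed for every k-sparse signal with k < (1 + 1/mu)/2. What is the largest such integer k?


1/mu = 367.
1 + 1/mu = 368.
(1 + 1/mu)/2 = 184 is an integer and the inequality is strict, so k_max = 184 - 1 = 183.

183


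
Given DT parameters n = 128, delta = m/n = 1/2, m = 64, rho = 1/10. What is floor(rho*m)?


m = 1/2*128 = 64.
rho = 1/10.
rho*m = 1/10*64 = 6.4.
k = floor(6.4) = 6.

6


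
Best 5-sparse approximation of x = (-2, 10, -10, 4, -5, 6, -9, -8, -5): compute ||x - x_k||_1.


Sorted |x_i| descending: [10, 10, 9, 8, 6, 5, 5, 4, 2]
Keep top 5: [10, 10, 9, 8, 6]
Tail entries: [5, 5, 4, 2]
L1 error = sum of tail = 16.

16


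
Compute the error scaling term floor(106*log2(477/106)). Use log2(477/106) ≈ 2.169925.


log2(n/k) = log2(477/106) ≈ 2.169925.
k*log2(n/k) ≈ 106*2.169925 = 230.01205.
floor(230.01205) = 230.

230


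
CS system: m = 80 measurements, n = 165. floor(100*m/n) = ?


100*m/n = 100*80/165 ≈ 48.4848.
floor = 48.

48


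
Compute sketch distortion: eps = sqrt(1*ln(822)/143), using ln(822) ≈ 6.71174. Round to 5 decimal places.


ln(822) ≈ 6.71174.
1*ln(N)/m ≈ 1*6.71174/143 ≈ 0.04693524.
eps = sqrt(0.04693524) ≈ 0.2166454 ≈ 0.21665.

0.21665


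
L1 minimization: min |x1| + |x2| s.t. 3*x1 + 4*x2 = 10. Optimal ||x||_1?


Axis intercepts:
  x1 = 10/3, x2 = 0: L1 = 10/3
  x1 = 0, x2 = 5/2: L1 = 5/2
x* = (0, 5/2)
||x*||_1 = 5/2.

5/2


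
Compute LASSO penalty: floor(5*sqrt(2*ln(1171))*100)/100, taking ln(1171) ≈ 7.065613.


ln(1171) ≈ 7.065613.
2*ln(n) ≈ 14.131226.
sqrt(2*ln(n)) ≈ sqrt(14.131226) ≈ 3.759152.
lambda ≈ 5*3.759152 = 18.79576.
floor(lambda*100)/100 = 18.79.

18.79


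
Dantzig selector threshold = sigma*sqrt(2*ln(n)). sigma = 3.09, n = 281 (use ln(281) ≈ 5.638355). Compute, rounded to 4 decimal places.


ln(281) ≈ 5.638355.
2*ln(n) ≈ 11.27671.
sqrt(2*ln(n)) ≈ sqrt(11.27671) ≈ 3.358081.
threshold ≈ 3.09*3.358081 = 10.37647029 ≈ 10.3765.

10.3765


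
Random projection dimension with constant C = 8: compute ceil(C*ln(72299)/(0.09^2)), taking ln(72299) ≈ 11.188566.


ln(72299) ≈ 11.188566.
eps^2 = 0.09^2 = 0.0081.
C*ln(N)/eps^2 ≈ 8*11.188566/0.0081 ≈ 11050.4356.
m = ceil(11050.4356) = 11051.

11051


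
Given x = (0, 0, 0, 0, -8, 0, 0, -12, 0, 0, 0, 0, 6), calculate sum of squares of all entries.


Non-zero entries: [(4, -8), (7, -12), (12, 6)]
Squares: [64, 144, 36]
||x||_2^2 = sum = 244.

244


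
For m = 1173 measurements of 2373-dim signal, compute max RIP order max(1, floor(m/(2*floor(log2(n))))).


floor(log2(2373)) = 11.
2*11 = 22.
m/(2*floor(log2(n))) = 1173/22 ≈ 53.3182.
floor = 53.
k = max(1, 53) = 53.

53


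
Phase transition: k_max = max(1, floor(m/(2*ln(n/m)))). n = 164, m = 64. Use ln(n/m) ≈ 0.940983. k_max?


n/m = 164/64 = 41/16.
ln(n/m) ≈ 0.940983.
2*ln(n/m) ≈ 1.881966.
m/(2*ln(n/m)) ≈ 64/1.881966 ≈ 34.007.
floor = 34.
k_max = max(1, 34) = 34.

34


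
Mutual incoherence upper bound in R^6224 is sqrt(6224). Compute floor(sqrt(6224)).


78^2 = 6084 <= 6224 < 6241 = 79^2, so 78 <= sqrt(6224) < 79.
floor(sqrt(6224)) = 78.

78


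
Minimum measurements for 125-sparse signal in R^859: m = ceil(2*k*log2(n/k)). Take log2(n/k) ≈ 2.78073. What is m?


log2(n/k) = log2(859/125) ≈ 2.78073.
2*k*log2(n/k) ≈ 2*125*2.78073 = 695.1825.
m = ceil(695.1825) = 696.

696


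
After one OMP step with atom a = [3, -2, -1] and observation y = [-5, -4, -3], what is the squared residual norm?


a^T a = 14.
a^T y = -4.
coeff = -4/14 = -2/7.
||r||^2 = 342/7.

342/7


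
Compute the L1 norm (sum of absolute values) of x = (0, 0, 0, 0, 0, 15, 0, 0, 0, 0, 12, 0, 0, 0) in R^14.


Non-zero entries: [(5, 15), (10, 12)]
Absolute values: [15, 12]
||x||_1 = sum = 27.

27


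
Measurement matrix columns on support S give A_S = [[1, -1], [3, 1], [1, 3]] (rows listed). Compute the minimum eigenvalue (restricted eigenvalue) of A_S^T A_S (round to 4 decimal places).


A_S^T A_S = [[11, 5], [5, 11]].
trace = 22.
det = 96.
disc = trace^2 - 4*det = 484 - 4*96 = 100.
sqrt(100) = 10.
lam_min = (22 - 10)/2 = 6 = 6.0000.

6.0000


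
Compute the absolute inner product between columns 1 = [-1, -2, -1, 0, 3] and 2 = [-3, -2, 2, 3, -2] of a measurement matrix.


Inner product: -1*-3 + -2*-2 + -1*2 + 0*3 + 3*-2
Products: [3, 4, -2, 0, -6]
Sum = -1.
|dot| = 1.

1


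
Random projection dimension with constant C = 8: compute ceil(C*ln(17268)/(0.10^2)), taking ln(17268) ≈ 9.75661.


ln(17268) ≈ 9.75661.
eps^2 = 0.10^2 = 0.01.
C*ln(N)/eps^2 ≈ 8*9.75661/0.01 ≈ 7805.288.
m = ceil(7805.288) = 7806.

7806


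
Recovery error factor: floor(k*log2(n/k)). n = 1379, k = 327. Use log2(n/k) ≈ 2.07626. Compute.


log2(n/k) = log2(1379/327) ≈ 2.07626.
k*log2(n/k) ≈ 327*2.07626 = 678.93702.
floor(678.93702) = 678.

678


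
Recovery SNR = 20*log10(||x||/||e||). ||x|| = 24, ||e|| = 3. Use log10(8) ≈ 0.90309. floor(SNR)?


||x||/||e|| = 24/3 = 8.
log10(8) ≈ 0.90309.
20*log10(||x||/||e||) ≈ 20*0.90309 = 18.0618.
floor(18.0618) = 18.

18


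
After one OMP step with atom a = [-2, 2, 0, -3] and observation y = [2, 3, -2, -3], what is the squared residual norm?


a^T a = 17.
a^T y = 11.
coeff = 11/17 = 11/17.
||r||^2 = 321/17.

321/17


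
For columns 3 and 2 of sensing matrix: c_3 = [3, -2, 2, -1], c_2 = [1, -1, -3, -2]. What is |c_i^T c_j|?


Inner product: 3*1 + -2*-1 + 2*-3 + -1*-2
Products: [3, 2, -6, 2]
Sum = 1.
|dot| = 1.

1


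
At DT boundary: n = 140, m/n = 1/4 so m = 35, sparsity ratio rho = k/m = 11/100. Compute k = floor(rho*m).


m = 1/4*140 = 35.
rho = 11/100.
rho*m = 11/100*35 = 3.85.
k = floor(3.85) = 3.

3


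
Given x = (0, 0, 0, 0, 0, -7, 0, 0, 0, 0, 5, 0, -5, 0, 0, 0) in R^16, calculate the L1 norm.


Non-zero entries: [(5, -7), (10, 5), (12, -5)]
Absolute values: [7, 5, 5]
||x||_1 = sum = 17.

17


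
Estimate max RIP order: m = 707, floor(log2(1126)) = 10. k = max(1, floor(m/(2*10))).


floor(log2(1126)) = 10.
2*10 = 20.
m/(2*floor(log2(n))) = 707/20 ≈ 35.35.
floor = 35.
k = max(1, 35) = 35.

35


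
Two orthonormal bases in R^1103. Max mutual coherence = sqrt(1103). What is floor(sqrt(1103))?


33^2 = 1089 <= 1103 < 1156 = 34^2, so 33 <= sqrt(1103) < 34.
floor(sqrt(1103)) = 33.

33


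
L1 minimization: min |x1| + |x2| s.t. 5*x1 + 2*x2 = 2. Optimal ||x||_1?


Axis intercepts:
  x1 = 2/5, x2 = 0: L1 = 2/5
  x1 = 0, x2 = 1: L1 = 1
x* = (2/5, 0)
||x*||_1 = 2/5.

2/5


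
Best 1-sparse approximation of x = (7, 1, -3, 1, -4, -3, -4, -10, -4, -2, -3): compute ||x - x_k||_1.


Sorted |x_i| descending: [10, 7, 4, 4, 4, 3, 3, 3, 2, 1, 1]
Keep top 1: [10]
Tail entries: [7, 4, 4, 4, 3, 3, 3, 2, 1, 1]
L1 error = sum of tail = 32.

32


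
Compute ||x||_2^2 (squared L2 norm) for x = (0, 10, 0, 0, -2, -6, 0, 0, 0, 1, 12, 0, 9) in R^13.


Non-zero entries: [(1, 10), (4, -2), (5, -6), (9, 1), (10, 12), (12, 9)]
Squares: [100, 4, 36, 1, 144, 81]
||x||_2^2 = sum = 366.

366


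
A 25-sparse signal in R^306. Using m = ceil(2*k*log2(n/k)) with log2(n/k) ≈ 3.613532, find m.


log2(n/k) = log2(306/25) ≈ 3.613532.
2*k*log2(n/k) ≈ 2*25*3.613532 = 180.6766.
m = ceil(180.6766) = 181.

181


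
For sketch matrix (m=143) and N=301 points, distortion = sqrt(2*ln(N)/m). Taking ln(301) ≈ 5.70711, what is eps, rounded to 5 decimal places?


ln(301) ≈ 5.70711.
2*ln(N)/m ≈ 2*5.70711/143 ≈ 0.07981972.
eps = sqrt(0.07981972) ≈ 0.2825238 ≈ 0.28252.

0.28252


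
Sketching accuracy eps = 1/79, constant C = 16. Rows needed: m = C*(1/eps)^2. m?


1/eps = 79.
(1/eps)^2 = 6241.
m = 16*6241 = 99856.

99856


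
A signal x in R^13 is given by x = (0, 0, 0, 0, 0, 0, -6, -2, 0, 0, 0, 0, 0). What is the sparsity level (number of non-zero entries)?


Non-zero positions: [6, 7].
Sparsity = 2.

2


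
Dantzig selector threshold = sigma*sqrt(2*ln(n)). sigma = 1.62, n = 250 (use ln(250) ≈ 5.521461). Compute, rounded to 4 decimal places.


ln(250) ≈ 5.521461.
2*ln(n) ≈ 11.042922.
sqrt(2*ln(n)) ≈ sqrt(11.042922) ≈ 3.323089.
threshold ≈ 1.62*3.323089 = 5.38340418 ≈ 5.3834.

5.3834


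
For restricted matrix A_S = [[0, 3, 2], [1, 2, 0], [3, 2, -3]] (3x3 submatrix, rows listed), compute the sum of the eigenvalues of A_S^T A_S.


Sum of eigenvalues of A_S^T A_S = trace(A_S^T A_S) = sum of squared column norms of A_S.
A_S^T A_S diagonal: [10, 17, 13].
trace = 10 + 17 + 13 = 40.

40


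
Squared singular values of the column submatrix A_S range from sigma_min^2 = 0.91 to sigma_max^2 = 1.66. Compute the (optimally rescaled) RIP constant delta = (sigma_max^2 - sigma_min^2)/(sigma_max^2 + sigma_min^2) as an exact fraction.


lambda_max - lambda_min = 1.66 - 0.91 = 0.75.
lambda_max + lambda_min = 1.66 + 0.91 = 2.57.
delta = 0.75/2.57 = 75/257.

75/257


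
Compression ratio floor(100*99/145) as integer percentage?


100*m/n = 100*99/145 ≈ 68.2759.
floor = 68.

68


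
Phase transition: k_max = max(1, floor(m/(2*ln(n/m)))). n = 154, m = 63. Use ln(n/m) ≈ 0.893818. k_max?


n/m = 154/63 = 22/9.
ln(n/m) ≈ 0.893818.
2*ln(n/m) ≈ 1.787636.
m/(2*ln(n/m)) ≈ 63/1.787636 ≈ 35.2421.
floor = 35.
k_max = max(1, 35) = 35.

35


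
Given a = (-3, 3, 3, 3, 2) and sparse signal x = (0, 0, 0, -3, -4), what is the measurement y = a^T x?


Non-zero terms: ['3*-3', '2*-4']
Products: [-9, -8]
y = sum = -17.

-17


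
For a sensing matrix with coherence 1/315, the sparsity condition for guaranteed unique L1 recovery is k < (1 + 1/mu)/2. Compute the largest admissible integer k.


1/mu = 315.
1 + 1/mu = 316.
(1 + 1/mu)/2 = 158 is an integer and the inequality is strict, so k_max = 158 - 1 = 157.

157


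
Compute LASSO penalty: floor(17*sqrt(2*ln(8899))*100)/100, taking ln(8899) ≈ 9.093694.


ln(8899) ≈ 9.093694.
2*ln(n) ≈ 18.187388.
sqrt(2*ln(n)) ≈ sqrt(18.187388) ≈ 4.264667.
lambda ≈ 17*4.264667 = 72.499339.
floor(lambda*100)/100 = 72.49.

72.49


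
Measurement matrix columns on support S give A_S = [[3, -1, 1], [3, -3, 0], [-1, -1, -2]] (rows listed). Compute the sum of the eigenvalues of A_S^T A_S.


Sum of eigenvalues of A_S^T A_S = trace(A_S^T A_S) = sum of squared column norms of A_S.
A_S^T A_S diagonal: [19, 11, 5].
trace = 19 + 11 + 5 = 35.

35


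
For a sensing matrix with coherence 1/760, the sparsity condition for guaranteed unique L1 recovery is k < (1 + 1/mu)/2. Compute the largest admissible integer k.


1/mu = 760.
1 + 1/mu = 761.
(1 + 1/mu)/2 = 380.5 is not an integer, so k_max = floor(380.5) = 380.

380


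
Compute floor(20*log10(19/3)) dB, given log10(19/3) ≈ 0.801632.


||x||/||e|| = 19/3.
log10(19/3) ≈ 0.801632.
20*log10(||x||/||e||) ≈ 20*0.801632 = 16.03264.
floor(16.03264) = 16.

16


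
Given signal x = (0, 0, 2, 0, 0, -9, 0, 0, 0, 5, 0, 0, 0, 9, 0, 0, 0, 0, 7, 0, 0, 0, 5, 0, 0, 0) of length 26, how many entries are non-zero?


Non-zero positions: [2, 5, 9, 13, 18, 22].
Sparsity = 6.

6


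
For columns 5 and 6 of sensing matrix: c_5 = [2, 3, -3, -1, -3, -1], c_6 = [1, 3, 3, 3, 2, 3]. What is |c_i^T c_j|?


Inner product: 2*1 + 3*3 + -3*3 + -1*3 + -3*2 + -1*3
Products: [2, 9, -9, -3, -6, -3]
Sum = -10.
|dot| = 10.

10


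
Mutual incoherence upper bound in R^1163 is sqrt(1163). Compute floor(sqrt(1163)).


34^2 = 1156 <= 1163 < 1225 = 35^2, so 34 <= sqrt(1163) < 35.
floor(sqrt(1163)) = 34.

34


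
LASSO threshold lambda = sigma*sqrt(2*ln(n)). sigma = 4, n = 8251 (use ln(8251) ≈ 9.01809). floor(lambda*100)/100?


ln(8251) ≈ 9.01809.
2*ln(n) ≈ 18.03618.
sqrt(2*ln(n)) ≈ sqrt(18.03618) ≈ 4.246902.
lambda ≈ 4*4.246902 = 16.987608.
floor(lambda*100)/100 = 16.98.

16.98


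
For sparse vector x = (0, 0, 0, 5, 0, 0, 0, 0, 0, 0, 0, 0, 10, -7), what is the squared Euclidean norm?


Non-zero entries: [(3, 5), (12, 10), (13, -7)]
Squares: [25, 100, 49]
||x||_2^2 = sum = 174.

174


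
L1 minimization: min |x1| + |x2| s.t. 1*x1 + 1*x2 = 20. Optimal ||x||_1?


Axis intercepts:
  x1 = 20, x2 = 0: L1 = 20
  x1 = 0, x2 = 20: L1 = 20
x* = (20, 0)
||x*||_1 = 20.

20


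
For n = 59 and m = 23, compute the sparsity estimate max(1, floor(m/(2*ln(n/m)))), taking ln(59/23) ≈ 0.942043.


n/m = 59/23.
ln(n/m) ≈ 0.942043.
2*ln(n/m) ≈ 1.884086.
m/(2*ln(n/m)) ≈ 23/1.884086 ≈ 12.2075.
floor = 12.
k_max = max(1, 12) = 12.

12


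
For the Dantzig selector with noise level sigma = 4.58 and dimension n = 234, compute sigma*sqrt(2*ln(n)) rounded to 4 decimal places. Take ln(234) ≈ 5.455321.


ln(234) ≈ 5.455321.
2*ln(n) ≈ 10.910642.
sqrt(2*ln(n)) ≈ sqrt(10.910642) ≈ 3.303126.
threshold ≈ 4.58*3.303126 = 15.12831708 ≈ 15.1283.

15.1283


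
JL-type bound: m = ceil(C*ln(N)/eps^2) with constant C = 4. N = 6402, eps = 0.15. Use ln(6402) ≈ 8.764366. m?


ln(6402) ≈ 8.764366.
eps^2 = 0.15^2 = 0.0225.
C*ln(N)/eps^2 ≈ 4*8.764366/0.0225 ≈ 1558.1095.
m = ceil(1558.1095) = 1559.

1559


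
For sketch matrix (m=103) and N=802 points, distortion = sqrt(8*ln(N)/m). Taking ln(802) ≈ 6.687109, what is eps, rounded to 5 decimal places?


ln(802) ≈ 6.687109.
8*ln(N)/m ≈ 8*6.687109/103 ≈ 0.51938711.
eps = sqrt(0.51938711) ≈ 0.7206852 ≈ 0.72069.

0.72069


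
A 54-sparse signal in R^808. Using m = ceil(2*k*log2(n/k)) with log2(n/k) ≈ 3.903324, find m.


log2(n/k) = log2(808/54) ≈ 3.903324.
2*k*log2(n/k) ≈ 2*54*3.903324 = 421.558992.
m = ceil(421.558992) = 422.

422


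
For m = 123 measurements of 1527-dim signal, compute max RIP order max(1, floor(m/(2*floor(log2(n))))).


floor(log2(1527)) = 10.
2*10 = 20.
m/(2*floor(log2(n))) = 123/20 ≈ 6.15.
floor = 6.
k = max(1, 6) = 6.

6


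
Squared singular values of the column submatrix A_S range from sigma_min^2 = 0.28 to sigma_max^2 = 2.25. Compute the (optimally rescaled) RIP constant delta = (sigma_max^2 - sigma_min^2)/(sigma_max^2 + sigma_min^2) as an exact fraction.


lambda_max - lambda_min = 2.25 - 0.28 = 1.97.
lambda_max + lambda_min = 2.25 + 0.28 = 2.53.
delta = 1.97/2.53 = 197/253.

197/253


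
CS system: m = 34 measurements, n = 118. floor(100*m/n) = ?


100*m/n = 100*34/118 ≈ 28.8136.
floor = 28.

28


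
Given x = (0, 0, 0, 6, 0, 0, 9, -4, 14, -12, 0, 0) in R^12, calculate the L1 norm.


Non-zero entries: [(3, 6), (6, 9), (7, -4), (8, 14), (9, -12)]
Absolute values: [6, 9, 4, 14, 12]
||x||_1 = sum = 45.

45


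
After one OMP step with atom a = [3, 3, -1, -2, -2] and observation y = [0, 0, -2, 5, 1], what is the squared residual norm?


a^T a = 27.
a^T y = -10.
coeff = -10/27 = -10/27.
||r||^2 = 710/27.

710/27


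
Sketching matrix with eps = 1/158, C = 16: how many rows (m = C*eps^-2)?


1/eps = 158.
(1/eps)^2 = 24964.
m = 16*24964 = 399424.

399424


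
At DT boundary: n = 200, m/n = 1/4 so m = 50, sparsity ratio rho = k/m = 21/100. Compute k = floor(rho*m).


m = 1/4*200 = 50.
rho = 21/100.
rho*m = 21/100*50 = 10.5.
k = floor(10.5) = 10.

10


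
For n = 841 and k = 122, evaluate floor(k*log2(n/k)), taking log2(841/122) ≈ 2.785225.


log2(n/k) = log2(841/122) ≈ 2.785225.
k*log2(n/k) ≈ 122*2.785225 = 339.79745.
floor(339.79745) = 339.

339


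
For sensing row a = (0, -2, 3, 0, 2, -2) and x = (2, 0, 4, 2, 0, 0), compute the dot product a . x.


Non-zero terms: ['0*2', '3*4', '0*2']
Products: [0, 12, 0]
y = sum = 12.

12


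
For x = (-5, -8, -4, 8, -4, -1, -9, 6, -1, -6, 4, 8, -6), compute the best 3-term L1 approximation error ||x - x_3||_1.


Sorted |x_i| descending: [9, 8, 8, 8, 6, 6, 6, 5, 4, 4, 4, 1, 1]
Keep top 3: [9, 8, 8]
Tail entries: [8, 6, 6, 6, 5, 4, 4, 4, 1, 1]
L1 error = sum of tail = 45.

45


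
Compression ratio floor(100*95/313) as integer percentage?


100*m/n = 100*95/313 ≈ 30.3514.
floor = 30.

30


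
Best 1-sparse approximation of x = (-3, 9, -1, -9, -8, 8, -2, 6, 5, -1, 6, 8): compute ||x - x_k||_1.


Sorted |x_i| descending: [9, 9, 8, 8, 8, 6, 6, 5, 3, 2, 1, 1]
Keep top 1: [9]
Tail entries: [9, 8, 8, 8, 6, 6, 5, 3, 2, 1, 1]
L1 error = sum of tail = 57.

57


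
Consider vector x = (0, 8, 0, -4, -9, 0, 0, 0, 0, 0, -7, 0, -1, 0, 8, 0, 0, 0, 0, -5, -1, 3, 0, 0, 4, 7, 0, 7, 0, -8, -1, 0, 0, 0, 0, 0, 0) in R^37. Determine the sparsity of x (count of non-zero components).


Non-zero positions: [1, 3, 4, 10, 12, 14, 19, 20, 21, 24, 25, 27, 29, 30].
Sparsity = 14.

14


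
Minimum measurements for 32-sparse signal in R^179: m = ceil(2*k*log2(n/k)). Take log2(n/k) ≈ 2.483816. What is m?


log2(n/k) = log2(179/32) ≈ 2.483816.
2*k*log2(n/k) ≈ 2*32*2.483816 = 158.964224.
m = ceil(158.964224) = 159.

159


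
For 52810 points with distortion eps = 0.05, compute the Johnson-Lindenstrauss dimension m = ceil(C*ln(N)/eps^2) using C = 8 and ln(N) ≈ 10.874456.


ln(52810) ≈ 10.874456.
eps^2 = 0.05^2 = 0.0025.
C*ln(N)/eps^2 ≈ 8*10.874456/0.0025 ≈ 34798.2592.
m = ceil(34798.2592) = 34799.

34799


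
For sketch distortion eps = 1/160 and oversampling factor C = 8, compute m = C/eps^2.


1/eps = 160.
(1/eps)^2 = 25600.
m = 8*25600 = 204800.

204800


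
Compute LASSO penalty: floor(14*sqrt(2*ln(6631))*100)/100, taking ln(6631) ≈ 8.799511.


ln(6631) ≈ 8.799511.
2*ln(n) ≈ 17.599022.
sqrt(2*ln(n)) ≈ sqrt(17.599022) ≈ 4.195119.
lambda ≈ 14*4.195119 = 58.731666.
floor(lambda*100)/100 = 58.73.

58.73


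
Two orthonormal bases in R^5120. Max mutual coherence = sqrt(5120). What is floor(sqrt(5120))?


71^2 = 5041 <= 5120 < 5184 = 72^2, so 71 <= sqrt(5120) < 72.
floor(sqrt(5120)) = 71.

71


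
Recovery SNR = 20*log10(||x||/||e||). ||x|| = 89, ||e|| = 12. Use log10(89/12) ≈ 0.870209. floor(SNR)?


||x||/||e|| = 89/12.
log10(89/12) ≈ 0.870209.
20*log10(||x||/||e||) ≈ 20*0.870209 = 17.40418.
floor(17.40418) = 17.

17


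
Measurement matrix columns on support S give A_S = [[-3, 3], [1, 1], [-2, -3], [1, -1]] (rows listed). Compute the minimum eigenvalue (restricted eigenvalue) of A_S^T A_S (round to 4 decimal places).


A_S^T A_S = [[15, -3], [-3, 20]].
trace = 35.
det = 291.
disc = trace^2 - 4*det = 1225 - 4*291 = 61.
sqrt(61) ≈ 7.810250.
lam_min = (35 - sqrt(61))/2 ≈ (35 - 7.810250)/2 = 13.594875 ≈ 13.5949.

13.5949


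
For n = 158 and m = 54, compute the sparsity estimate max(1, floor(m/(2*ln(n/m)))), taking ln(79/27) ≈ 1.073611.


n/m = 158/54 = 79/27.
ln(n/m) ≈ 1.073611.
2*ln(n/m) ≈ 2.147222.
m/(2*ln(n/m)) ≈ 54/2.147222 ≈ 25.1488.
floor = 25.
k_max = max(1, 25) = 25.

25


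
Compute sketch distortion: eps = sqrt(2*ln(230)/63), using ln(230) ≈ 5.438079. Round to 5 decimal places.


ln(230) ≈ 5.438079.
2*ln(N)/m ≈ 2*5.438079/63 ≈ 0.17263743.
eps = sqrt(0.17263743) ≈ 0.4154966 ≈ 0.41550.

0.41550


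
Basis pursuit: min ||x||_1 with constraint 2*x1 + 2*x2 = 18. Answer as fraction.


Axis intercepts:
  x1 = 9, x2 = 0: L1 = 9
  x1 = 0, x2 = 9: L1 = 9
x* = (9, 0)
||x*||_1 = 9.

9


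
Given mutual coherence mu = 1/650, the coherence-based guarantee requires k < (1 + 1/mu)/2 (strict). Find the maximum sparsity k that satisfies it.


1/mu = 650.
1 + 1/mu = 651.
(1 + 1/mu)/2 = 325.5 is not an integer, so k_max = floor(325.5) = 325.

325


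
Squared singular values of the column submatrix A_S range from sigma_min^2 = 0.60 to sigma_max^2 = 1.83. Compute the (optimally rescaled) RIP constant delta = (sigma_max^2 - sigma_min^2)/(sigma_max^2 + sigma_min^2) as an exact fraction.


lambda_max - lambda_min = 1.83 - 0.60 = 1.23.
lambda_max + lambda_min = 1.83 + 0.60 = 2.43.
delta = 1.23/2.43 = 123/243 = 41/81.

41/81


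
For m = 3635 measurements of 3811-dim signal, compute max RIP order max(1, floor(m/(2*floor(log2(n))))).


floor(log2(3811)) = 11.
2*11 = 22.
m/(2*floor(log2(n))) = 3635/22 ≈ 165.2273.
floor = 165.
k = max(1, 165) = 165.

165


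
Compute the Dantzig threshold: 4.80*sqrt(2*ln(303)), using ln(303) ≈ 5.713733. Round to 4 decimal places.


ln(303) ≈ 5.713733.
2*ln(n) ≈ 11.427466.
sqrt(2*ln(n)) ≈ sqrt(11.427466) ≈ 3.380454.
threshold ≈ 4.80*3.380454 = 16.2261792 ≈ 16.2262.

16.2262


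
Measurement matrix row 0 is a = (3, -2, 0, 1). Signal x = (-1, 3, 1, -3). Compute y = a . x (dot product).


Non-zero terms: ['3*-1', '-2*3', '0*1', '1*-3']
Products: [-3, -6, 0, -3]
y = sum = -12.

-12


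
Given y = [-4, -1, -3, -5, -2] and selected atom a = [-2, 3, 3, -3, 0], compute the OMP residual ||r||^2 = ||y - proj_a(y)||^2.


a^T a = 31.
a^T y = 11.
coeff = 11/31 = 11/31.
||r||^2 = 1584/31.

1584/31


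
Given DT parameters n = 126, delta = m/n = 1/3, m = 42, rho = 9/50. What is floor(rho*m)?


m = 1/3*126 = 42.
rho = 9/50.
rho*m = 9/50*42 = 7.56.
k = floor(7.56) = 7.

7


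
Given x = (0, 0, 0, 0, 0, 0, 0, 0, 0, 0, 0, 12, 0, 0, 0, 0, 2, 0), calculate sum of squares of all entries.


Non-zero entries: [(11, 12), (16, 2)]
Squares: [144, 4]
||x||_2^2 = sum = 148.

148


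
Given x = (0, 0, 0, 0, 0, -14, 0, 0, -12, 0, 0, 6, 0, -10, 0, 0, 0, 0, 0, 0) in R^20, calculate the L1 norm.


Non-zero entries: [(5, -14), (8, -12), (11, 6), (13, -10)]
Absolute values: [14, 12, 6, 10]
||x||_1 = sum = 42.

42


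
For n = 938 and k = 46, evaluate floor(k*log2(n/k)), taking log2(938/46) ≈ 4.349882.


log2(n/k) = log2(938/46) ≈ 4.349882.
k*log2(n/k) ≈ 46*4.349882 = 200.094572.
floor(200.094572) = 200.

200


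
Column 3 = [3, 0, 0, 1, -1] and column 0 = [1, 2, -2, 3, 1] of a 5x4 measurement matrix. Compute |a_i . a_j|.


Inner product: 3*1 + 0*2 + 0*-2 + 1*3 + -1*1
Products: [3, 0, 0, 3, -1]
Sum = 5.
|dot| = 5.

5


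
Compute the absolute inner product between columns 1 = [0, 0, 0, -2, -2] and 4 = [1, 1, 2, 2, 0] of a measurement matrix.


Inner product: 0*1 + 0*1 + 0*2 + -2*2 + -2*0
Products: [0, 0, 0, -4, 0]
Sum = -4.
|dot| = 4.

4
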